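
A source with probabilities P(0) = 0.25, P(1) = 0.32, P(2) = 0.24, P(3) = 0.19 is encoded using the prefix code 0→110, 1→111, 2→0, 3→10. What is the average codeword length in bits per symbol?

L̄ = Σ pᵢ·ℓᵢ = 0.25·3 + 0.32·3 + 0.24·1 + 0.19·2 = 2.33 bits/symbol.

2.33 bits/symbol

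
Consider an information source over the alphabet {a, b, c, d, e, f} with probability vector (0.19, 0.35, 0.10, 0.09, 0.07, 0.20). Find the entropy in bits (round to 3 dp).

2.363 bits

H = −Σ pᵢ log₂ pᵢ.
−0.19·log₂(0.19) = 0.4552
−0.35·log₂(0.35) = 0.5301
−0.10·log₂(0.10) = 0.3322
−0.09·log₂(0.09) = 0.3127
−0.07·log₂(0.07) = 0.2686
−0.20·log₂(0.20) = 0.4644
Sum ≈ 2.3631 → 2.363 bits.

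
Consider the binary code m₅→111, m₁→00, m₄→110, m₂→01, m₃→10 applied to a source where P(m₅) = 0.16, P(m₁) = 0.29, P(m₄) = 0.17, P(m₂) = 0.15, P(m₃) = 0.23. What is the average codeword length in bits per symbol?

L̄ = Σ pᵢ·ℓᵢ = 0.16·3 + 0.29·2 + 0.17·3 + 0.15·2 + 0.23·2 = 2.33 bits/symbol.

2.33 bits/symbol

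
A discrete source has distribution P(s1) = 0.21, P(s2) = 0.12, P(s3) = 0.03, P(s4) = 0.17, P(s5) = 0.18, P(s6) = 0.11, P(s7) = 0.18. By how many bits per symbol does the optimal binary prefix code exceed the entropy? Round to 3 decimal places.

0.083 bits

Entropy H = −Σ p log₂ p ≈ 2.6671 bits.
Huffman merges: 3/100+11/100→7/50; 3/25+7/50→13/50; 17/100+9/50→7/20; 9/50+21/100→39/100; 13/50+7/20→61/100; 39/100+61/100→1. L = 11/4 ≈ 2.7500.
L − H = 2.7500 − 2.6671 = 0.083 bits.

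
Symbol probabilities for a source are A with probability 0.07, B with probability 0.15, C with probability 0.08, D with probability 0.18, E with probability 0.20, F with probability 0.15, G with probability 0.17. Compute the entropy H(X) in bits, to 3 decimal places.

H = −Σ pᵢ log₂ pᵢ.
−0.07·log₂(0.07) = 0.2686
−0.15·log₂(0.15) = 0.4105
−0.08·log₂(0.08) = 0.2915
−0.18·log₂(0.18) = 0.4453
−0.20·log₂(0.20) = 0.4644
−0.15·log₂(0.15) = 0.4105
−0.17·log₂(0.17) = 0.4346
Sum ≈ 2.7254 → 2.725 bits.

2.725 bits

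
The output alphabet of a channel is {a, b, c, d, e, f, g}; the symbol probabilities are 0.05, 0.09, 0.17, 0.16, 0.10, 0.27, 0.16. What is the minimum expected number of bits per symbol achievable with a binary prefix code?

2.7 bits/symbol

Repeatedly combine the two least-probable nodes; the expected code length is the sum of the merged weights.
merge 1/20 + 9/100 → 7/50
merge 1/10 + 7/50 → 6/25
merge 4/25 + 4/25 → 8/25
merge 17/100 + 6/25 → 41/100
merge 27/100 + 8/25 → 59/100
merge 41/100 + 59/100 → 1
L = 7/50 + 6/25 + 8/25 + 41/100 + 59/100 + 1 = 27/10 = 2.7 bits/symbol.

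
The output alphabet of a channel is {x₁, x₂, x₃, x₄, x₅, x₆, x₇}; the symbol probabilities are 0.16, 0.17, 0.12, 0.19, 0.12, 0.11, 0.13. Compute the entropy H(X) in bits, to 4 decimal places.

H = −Σ pᵢ log₂ pᵢ.
−0.16·log₂(0.16) = 0.4230
−0.17·log₂(0.17) = 0.4346
−0.12·log₂(0.12) = 0.3671
−0.19·log₂(0.19) = 0.4552
−0.12·log₂(0.12) = 0.3671
−0.11·log₂(0.11) = 0.3503
−0.13·log₂(0.13) = 0.3826
Sum ≈ 2.7799 → 2.7799 bits.

2.7799 bits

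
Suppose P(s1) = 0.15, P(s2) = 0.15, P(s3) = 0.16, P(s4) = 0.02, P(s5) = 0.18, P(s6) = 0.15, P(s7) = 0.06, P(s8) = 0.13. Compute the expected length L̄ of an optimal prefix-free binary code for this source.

2.9 bits/symbol

Repeatedly combine the two least-probable nodes; the expected code length is the sum of the merged weights.
merge 1/50 + 3/50 → 2/25
merge 2/25 + 13/100 → 21/100
merge 3/20 + 3/20 → 3/10
merge 3/20 + 4/25 → 31/100
merge 9/50 + 21/100 → 39/100
merge 3/10 + 31/100 → 61/100
merge 39/100 + 61/100 → 1
L = 2/25 + 21/100 + 3/10 + 31/100 + 39/100 + 61/100 + 1 = 29/10 = 2.9 bits/symbol.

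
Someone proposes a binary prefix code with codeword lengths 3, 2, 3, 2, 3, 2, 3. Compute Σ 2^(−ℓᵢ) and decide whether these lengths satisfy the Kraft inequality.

With common denominator 2^3 = 8: Σ 2^(−ℓᵢ) = 1/8 + 2/8 + 1/8 + 2/8 + 1/8 + 2/8 + 1/8 = 10/8 = 1.25.
Kraft's inequality requires Σ ≤ 1; here Σ = 1.25 > 1, so no such prefix code exists.

1.25; no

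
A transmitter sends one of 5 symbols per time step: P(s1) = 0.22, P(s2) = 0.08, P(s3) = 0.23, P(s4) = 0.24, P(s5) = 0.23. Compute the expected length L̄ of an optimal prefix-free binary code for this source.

Repeatedly combine the two least-probable nodes; the expected code length is the sum of the merged weights.
merge 2/25 + 11/50 → 3/10
merge 23/100 + 23/100 → 23/50
merge 6/25 + 3/10 → 27/50
merge 23/50 + 27/50 → 1
L = 3/10 + 23/50 + 27/50 + 1 = 23/10 = 2.3 bits/symbol.

2.3 bits/symbol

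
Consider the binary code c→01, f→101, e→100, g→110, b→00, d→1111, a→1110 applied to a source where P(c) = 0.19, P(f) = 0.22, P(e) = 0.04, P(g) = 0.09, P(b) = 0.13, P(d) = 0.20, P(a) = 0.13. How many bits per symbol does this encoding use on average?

L̄ = Σ pᵢ·ℓᵢ = 0.19·2 + 0.22·3 + 0.04·3 + 0.09·3 + 0.13·2 + 0.20·4 + 0.13·4 = 3.01 bits/symbol.

3.01 bits/symbol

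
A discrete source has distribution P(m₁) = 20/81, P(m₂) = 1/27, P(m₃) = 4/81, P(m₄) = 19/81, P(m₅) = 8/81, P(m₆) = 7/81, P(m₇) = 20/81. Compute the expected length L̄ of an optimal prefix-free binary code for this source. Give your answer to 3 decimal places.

Repeatedly combine the two least-probable nodes; the expected code length is the sum of the merged weights.
merge 1/27 + 4/81 → 7/81
merge 7/81 + 7/81 → 14/81
merge 8/81 + 14/81 → 22/81
merge 19/81 + 20/81 → 13/27
merge 20/81 + 22/81 → 14/27
merge 13/27 + 14/27 → 1
L = 7/81 + 14/81 + 22/81 + 13/27 + 14/27 + 1 = 205/81 ≈ 2.531 bits/symbol.

2.531 bits/symbol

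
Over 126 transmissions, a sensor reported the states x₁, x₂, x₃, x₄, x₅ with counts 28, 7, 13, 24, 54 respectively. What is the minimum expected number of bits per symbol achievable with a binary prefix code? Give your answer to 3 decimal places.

Probabilities are the counts divided by 126.
Repeatedly combine the two least-probable nodes; the expected code length is the sum of the merged weights.
merge 1/18 + 13/126 → 10/63
merge 10/63 + 4/21 → 22/63
merge 2/9 + 22/63 → 4/7
merge 3/7 + 4/7 → 1
L = 10/63 + 22/63 + 4/7 + 1 = 131/63 ≈ 2.079 bits/symbol.

2.079 bits/symbol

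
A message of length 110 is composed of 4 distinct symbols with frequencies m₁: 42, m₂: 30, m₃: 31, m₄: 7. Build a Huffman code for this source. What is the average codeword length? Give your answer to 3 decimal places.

1.955 bits/symbol

Probabilities are the counts divided by 110.
Repeatedly combine the two least-probable nodes; the expected code length is the sum of the merged weights.
merge 7/110 + 3/11 → 37/110
merge 31/110 + 37/110 → 34/55
merge 21/55 + 34/55 → 1
L = 37/110 + 34/55 + 1 = 43/22 ≈ 1.955 bits/symbol.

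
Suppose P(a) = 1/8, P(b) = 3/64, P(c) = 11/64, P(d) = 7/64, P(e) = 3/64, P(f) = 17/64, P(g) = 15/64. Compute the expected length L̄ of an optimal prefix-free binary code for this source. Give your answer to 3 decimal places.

Repeatedly combine the two least-probable nodes; the expected code length is the sum of the merged weights.
merge 3/64 + 3/64 → 3/32
merge 3/32 + 7/64 → 13/64
merge 1/8 + 11/64 → 19/64
merge 13/64 + 15/64 → 7/16
merge 17/64 + 19/64 → 9/16
merge 7/16 + 9/16 → 1
L = 3/32 + 13/64 + 19/64 + 7/16 + 9/16 + 1 = 83/32 ≈ 2.594 bits/symbol.

2.594 bits/symbol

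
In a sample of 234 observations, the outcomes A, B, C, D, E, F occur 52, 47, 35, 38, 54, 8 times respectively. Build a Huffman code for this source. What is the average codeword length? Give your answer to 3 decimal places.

Probabilities are the counts divided by 234.
Repeatedly combine the two least-probable nodes; the expected code length is the sum of the merged weights.
merge 4/117 + 35/234 → 43/234
merge 19/117 + 43/234 → 9/26
merge 47/234 + 2/9 → 11/26
merge 3/13 + 9/26 → 15/26
merge 11/26 + 15/26 → 1
L = 43/234 + 9/26 + 11/26 + 15/26 + 1 = 296/117 ≈ 2.530 bits/symbol.

2.530 bits/symbol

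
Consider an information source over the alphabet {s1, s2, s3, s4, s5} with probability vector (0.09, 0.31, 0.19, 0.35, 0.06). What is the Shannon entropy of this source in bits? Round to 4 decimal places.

2.0653 bits

H = −Σ pᵢ log₂ pᵢ.
−0.09·log₂(0.09) = 0.3127
−0.31·log₂(0.31) = 0.5238
−0.19·log₂(0.19) = 0.4552
−0.35·log₂(0.35) = 0.5301
−0.06·log₂(0.06) = 0.2435
Sum ≈ 2.0653 → 2.0653 bits.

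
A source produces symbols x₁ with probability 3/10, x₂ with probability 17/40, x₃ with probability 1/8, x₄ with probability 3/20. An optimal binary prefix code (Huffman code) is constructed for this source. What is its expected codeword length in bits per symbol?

Repeatedly combine the two least-probable nodes; the expected code length is the sum of the merged weights.
merge 1/8 + 3/20 → 11/40
merge 11/40 + 3/10 → 23/40
merge 17/40 + 23/40 → 1
L = 11/40 + 23/40 + 1 = 37/20 = 1.85 bits/symbol.

1.85 bits/symbol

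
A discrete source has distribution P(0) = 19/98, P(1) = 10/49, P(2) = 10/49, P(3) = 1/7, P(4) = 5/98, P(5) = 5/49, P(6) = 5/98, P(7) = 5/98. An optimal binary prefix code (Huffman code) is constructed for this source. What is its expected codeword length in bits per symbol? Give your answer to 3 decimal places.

Repeatedly combine the two least-probable nodes; the expected code length is the sum of the merged weights.
merge 5/98 + 5/98 → 5/49
merge 5/98 + 5/49 → 15/98
merge 5/49 + 1/7 → 12/49
merge 15/98 + 19/98 → 17/49
merge 10/49 + 10/49 → 20/49
merge 12/49 + 17/49 → 29/49
merge 20/49 + 29/49 → 1
L = 5/49 + 15/98 + 12/49 + 17/49 + 20/49 + 29/49 + 1 = 279/98 ≈ 2.847 bits/symbol.

2.847 bits/symbol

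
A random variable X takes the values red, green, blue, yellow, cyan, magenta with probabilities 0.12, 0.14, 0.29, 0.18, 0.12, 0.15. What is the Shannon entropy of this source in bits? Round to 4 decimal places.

H = −Σ pᵢ log₂ pᵢ.
−0.12·log₂(0.12) = 0.3671
−0.14·log₂(0.14) = 0.3971
−0.29·log₂(0.29) = 0.5179
−0.18·log₂(0.18) = 0.4453
−0.12·log₂(0.12) = 0.3671
−0.15·log₂(0.15) = 0.4105
Sum ≈ 2.5050 → 2.5050 bits.

2.5050 bits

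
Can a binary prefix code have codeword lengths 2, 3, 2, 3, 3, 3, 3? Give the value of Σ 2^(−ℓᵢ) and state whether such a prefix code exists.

1.125; no

With common denominator 2^3 = 8: Σ 2^(−ℓᵢ) = 2/8 + 1/8 + 2/8 + 1/8 + 1/8 + 1/8 + 1/8 = 9/8 = 1.125.
Kraft's inequality requires Σ ≤ 1; here Σ = 1.125 > 1, so no such prefix code exists.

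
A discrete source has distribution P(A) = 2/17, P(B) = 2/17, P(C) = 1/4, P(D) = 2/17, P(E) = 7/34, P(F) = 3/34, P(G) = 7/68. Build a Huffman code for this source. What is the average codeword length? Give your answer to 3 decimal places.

2.735 bits/symbol

Repeatedly combine the two least-probable nodes; the expected code length is the sum of the merged weights.
merge 3/34 + 7/68 → 13/68
merge 2/17 + 2/17 → 4/17
merge 2/17 + 13/68 → 21/68
merge 7/34 + 4/17 → 15/34
merge 1/4 + 21/68 → 19/34
merge 15/34 + 19/34 → 1
L = 13/68 + 4/17 + 21/68 + 15/34 + 19/34 + 1 = 93/34 ≈ 2.735 bits/symbol.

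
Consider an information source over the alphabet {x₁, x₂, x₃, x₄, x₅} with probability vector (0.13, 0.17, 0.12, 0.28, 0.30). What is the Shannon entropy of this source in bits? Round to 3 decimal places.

H = −Σ pᵢ log₂ pᵢ.
−0.13·log₂(0.13) = 0.3826
−0.17·log₂(0.17) = 0.4346
−0.12·log₂(0.12) = 0.3671
−0.28·log₂(0.28) = 0.5142
−0.30·log₂(0.30) = 0.5211
Sum ≈ 2.2196 → 2.220 bits.

2.220 bits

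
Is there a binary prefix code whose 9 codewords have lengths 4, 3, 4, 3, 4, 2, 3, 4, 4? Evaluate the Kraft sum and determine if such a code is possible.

0.9375; yes

With common denominator 2^4 = 16: Σ 2^(−ℓᵢ) = 1/16 + 2/16 + 1/16 + 2/16 + 1/16 + 4/16 + 2/16 + 1/16 + 1/16 = 15/16 = 0.9375.
Kraft's inequality requires Σ ≤ 1; here Σ = 0.9375 ≤ 1, so such a prefix code exists.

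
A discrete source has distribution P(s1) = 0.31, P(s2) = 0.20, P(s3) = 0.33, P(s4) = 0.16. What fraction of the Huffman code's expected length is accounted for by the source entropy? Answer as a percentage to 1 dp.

97.0%

Entropy H = −Σ p log₂ p ≈ 1.9390 bits.
Huffman merges: 4/25+1/5→9/25; 31/100+33/100→16/25; 9/25+16/25→1. L = 2 ≈ 2.0000.
Efficiency = H/L = 1.9390/2.0000 = 97.0%.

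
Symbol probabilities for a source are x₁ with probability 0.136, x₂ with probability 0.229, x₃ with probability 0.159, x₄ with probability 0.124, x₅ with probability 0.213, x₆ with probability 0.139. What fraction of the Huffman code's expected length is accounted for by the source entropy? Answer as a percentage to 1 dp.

99.5%

Entropy H = −Σ p log₂ p ≈ 2.5446 bits.
Huffman merges: 31/250+17/125→13/50; 139/1000+159/1000→149/500; 213/1000+229/1000→221/500; 13/50+149/500→279/500; 221/500+279/500→1. L = 1279/500 ≈ 2.5580.
Efficiency = H/L = 2.5446/2.5580 = 99.5%.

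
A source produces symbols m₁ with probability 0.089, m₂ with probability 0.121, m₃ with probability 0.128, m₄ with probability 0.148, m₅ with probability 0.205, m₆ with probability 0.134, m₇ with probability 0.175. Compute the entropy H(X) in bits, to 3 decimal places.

H = −Σ pᵢ log₂ pᵢ.
−0.089·log₂(0.089) = 0.3106
−0.121·log₂(0.121) = 0.3687
−0.128·log₂(0.128) = 0.3796
−0.148·log₂(0.148) = 0.4079
−0.205·log₂(0.205) = 0.4687
−0.134·log₂(0.134) = 0.3886
−0.175·log₂(0.175) = 0.4401
Sum ≈ 2.7642 → 2.764 bits.

2.764 bits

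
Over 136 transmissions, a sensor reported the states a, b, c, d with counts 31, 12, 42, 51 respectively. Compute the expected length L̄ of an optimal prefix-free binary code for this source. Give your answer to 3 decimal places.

Probabilities are the counts divided by 136.
Repeatedly combine the two least-probable nodes; the expected code length is the sum of the merged weights.
merge 3/34 + 31/136 → 43/136
merge 21/68 + 43/136 → 5/8
merge 3/8 + 5/8 → 1
L = 43/136 + 5/8 + 1 = 33/17 ≈ 1.941 bits/symbol.

1.941 bits/symbol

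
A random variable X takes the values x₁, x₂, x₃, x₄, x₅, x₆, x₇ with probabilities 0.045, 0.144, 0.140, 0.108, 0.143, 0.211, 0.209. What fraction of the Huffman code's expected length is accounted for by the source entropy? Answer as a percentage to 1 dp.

98.6%

Entropy H = −Σ p log₂ p ≈ 2.6947 bits.
Huffman merges: 9/200+27/250→153/1000; 7/50+143/1000→283/1000; 18/125+153/1000→297/1000; 209/1000+211/1000→21/50; 283/1000+297/1000→29/50; 21/50+29/50→1. L = 2733/1000 ≈ 2.7330.
Efficiency = H/L = 2.6947/2.7330 = 98.6%.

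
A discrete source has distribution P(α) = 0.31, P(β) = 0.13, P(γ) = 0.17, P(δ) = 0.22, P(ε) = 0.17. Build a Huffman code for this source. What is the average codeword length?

Repeatedly combine the two least-probable nodes; the expected code length is the sum of the merged weights.
merge 13/100 + 17/100 → 3/10
merge 17/100 + 11/50 → 39/100
merge 3/10 + 31/100 → 61/100
merge 39/100 + 61/100 → 1
L = 3/10 + 39/100 + 61/100 + 1 = 23/10 = 2.3 bits/symbol.

2.3 bits/symbol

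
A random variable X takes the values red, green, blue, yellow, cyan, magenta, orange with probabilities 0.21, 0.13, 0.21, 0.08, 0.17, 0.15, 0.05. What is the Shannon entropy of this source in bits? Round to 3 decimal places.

H = −Σ pᵢ log₂ pᵢ.
−0.21·log₂(0.21) = 0.4728
−0.13·log₂(0.13) = 0.3826
−0.21·log₂(0.21) = 0.4728
−0.08·log₂(0.08) = 0.2915
−0.17·log₂(0.17) = 0.4346
−0.15·log₂(0.15) = 0.4105
−0.05·log₂(0.05) = 0.2161
Sum ≈ 2.6810 → 2.681 bits.

2.681 bits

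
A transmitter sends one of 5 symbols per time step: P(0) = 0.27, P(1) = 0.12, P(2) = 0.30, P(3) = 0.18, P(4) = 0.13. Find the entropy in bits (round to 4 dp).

H = −Σ pᵢ log₂ pᵢ.
−0.27·log₂(0.27) = 0.5100
−0.12·log₂(0.12) = 0.3671
−0.30·log₂(0.30) = 0.5211
−0.18·log₂(0.18) = 0.4453
−0.13·log₂(0.13) = 0.3826
Sum ≈ 2.2261 → 2.2261 bits.

2.2261 bits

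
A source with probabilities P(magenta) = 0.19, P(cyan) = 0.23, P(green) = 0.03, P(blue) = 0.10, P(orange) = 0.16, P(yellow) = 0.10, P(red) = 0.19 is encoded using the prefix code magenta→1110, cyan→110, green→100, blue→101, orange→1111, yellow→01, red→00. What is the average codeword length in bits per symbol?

3.06 bits/symbol

L̄ = Σ pᵢ·ℓᵢ = 0.19·4 + 0.23·3 + 0.03·3 + 0.10·3 + 0.16·4 + 0.10·2 + 0.19·2 = 3.06 bits/symbol.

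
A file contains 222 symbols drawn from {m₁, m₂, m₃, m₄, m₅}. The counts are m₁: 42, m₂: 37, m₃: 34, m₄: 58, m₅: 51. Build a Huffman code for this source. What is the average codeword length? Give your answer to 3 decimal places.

Probabilities are the counts divided by 222.
Repeatedly combine the two least-probable nodes; the expected code length is the sum of the merged weights.
merge 17/111 + 1/6 → 71/222
merge 7/37 + 17/74 → 31/74
merge 29/111 + 71/222 → 43/74
merge 31/74 + 43/74 → 1
L = 71/222 + 31/74 + 43/74 + 1 = 515/222 ≈ 2.320 bits/symbol.

2.320 bits/symbol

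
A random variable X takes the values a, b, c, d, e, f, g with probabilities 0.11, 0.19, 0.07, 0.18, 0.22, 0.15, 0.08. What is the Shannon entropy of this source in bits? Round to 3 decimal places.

H = −Σ pᵢ log₂ pᵢ.
−0.11·log₂(0.11) = 0.3503
−0.19·log₂(0.19) = 0.4552
−0.07·log₂(0.07) = 0.2686
−0.18·log₂(0.18) = 0.4453
−0.22·log₂(0.22) = 0.4806
−0.15·log₂(0.15) = 0.4105
−0.08·log₂(0.08) = 0.2915
Sum ≈ 2.7020 → 2.702 bits.

2.702 bits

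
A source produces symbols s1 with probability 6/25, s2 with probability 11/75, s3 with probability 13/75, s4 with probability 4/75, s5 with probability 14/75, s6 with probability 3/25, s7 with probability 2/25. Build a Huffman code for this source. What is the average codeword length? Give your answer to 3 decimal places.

2.707 bits/symbol

Repeatedly combine the two least-probable nodes; the expected code length is the sum of the merged weights.
merge 4/75 + 2/25 → 2/15
merge 3/25 + 2/15 → 19/75
merge 11/75 + 13/75 → 8/25
merge 14/75 + 6/25 → 32/75
merge 19/75 + 8/25 → 43/75
merge 32/75 + 43/75 → 1
L = 2/15 + 19/75 + 8/25 + 32/75 + 43/75 + 1 = 203/75 ≈ 2.707 bits/symbol.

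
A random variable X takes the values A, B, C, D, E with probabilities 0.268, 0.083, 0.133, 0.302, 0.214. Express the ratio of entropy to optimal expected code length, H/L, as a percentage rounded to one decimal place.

Entropy H = −Σ p log₂ p ≈ 2.1919 bits.
Huffman merges: 83/1000+133/1000→27/125; 107/500+27/125→43/100; 67/250+151/500→57/100; 43/100+57/100→1. L = 277/125 ≈ 2.2160.
Efficiency = H/L = 2.1919/2.2160 = 98.9%.

98.9%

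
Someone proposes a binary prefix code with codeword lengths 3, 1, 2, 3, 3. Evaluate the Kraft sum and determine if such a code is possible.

1.125; no

With common denominator 2^3 = 8: Σ 2^(−ℓᵢ) = 1/8 + 4/8 + 2/8 + 1/8 + 1/8 = 9/8 = 1.125.
Kraft's inequality requires Σ ≤ 1; here Σ = 1.125 > 1, so no such prefix code exists.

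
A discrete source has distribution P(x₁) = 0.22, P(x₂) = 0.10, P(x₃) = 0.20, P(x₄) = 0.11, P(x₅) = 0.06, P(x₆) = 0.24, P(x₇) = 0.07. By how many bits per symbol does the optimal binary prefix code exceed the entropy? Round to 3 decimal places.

0.036 bits

Entropy H = −Σ p log₂ p ≈ 2.6337 bits.
Huffman merges: 3/50+7/100→13/100; 1/10+11/100→21/100; 13/100+1/5→33/100; 21/100+11/50→43/100; 6/25+33/100→57/100; 43/100+57/100→1. L = 267/100 ≈ 2.6700.
L − H = 2.6700 − 2.6337 = 0.036 bits.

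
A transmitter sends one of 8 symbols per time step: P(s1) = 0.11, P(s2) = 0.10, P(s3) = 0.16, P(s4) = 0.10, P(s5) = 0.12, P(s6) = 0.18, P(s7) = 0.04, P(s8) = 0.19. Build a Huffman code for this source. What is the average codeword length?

Repeatedly combine the two least-probable nodes; the expected code length is the sum of the merged weights.
merge 1/25 + 1/10 → 7/50
merge 1/10 + 11/100 → 21/100
merge 3/25 + 7/50 → 13/50
merge 4/25 + 9/50 → 17/50
merge 19/100 + 21/100 → 2/5
merge 13/50 + 17/50 → 3/5
merge 2/5 + 3/5 → 1
L = 7/50 + 21/100 + 13/50 + 17/50 + 2/5 + 3/5 + 1 = 59/20 = 2.95 bits/symbol.

2.95 bits/symbol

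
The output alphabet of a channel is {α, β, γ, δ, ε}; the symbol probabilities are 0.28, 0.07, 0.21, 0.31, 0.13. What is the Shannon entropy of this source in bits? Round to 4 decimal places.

H = −Σ pᵢ log₂ pᵢ.
−0.28·log₂(0.28) = 0.5142
−0.07·log₂(0.07) = 0.2686
−0.21·log₂(0.21) = 0.4728
−0.31·log₂(0.31) = 0.5238
−0.13·log₂(0.13) = 0.3826
Sum ≈ 2.1620 → 2.1620 bits.

2.1620 bits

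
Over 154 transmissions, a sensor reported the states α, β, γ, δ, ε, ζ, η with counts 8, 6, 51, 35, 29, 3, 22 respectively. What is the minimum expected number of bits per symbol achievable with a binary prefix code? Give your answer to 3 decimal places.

Probabilities are the counts divided by 154.
Repeatedly combine the two least-probable nodes; the expected code length is the sum of the merged weights.
merge 3/154 + 3/77 → 9/154
merge 4/77 + 9/154 → 17/154
merge 17/154 + 1/7 → 39/154
merge 29/154 + 5/22 → 32/77
merge 39/154 + 51/154 → 45/77
merge 32/77 + 45/77 → 1
L = 9/154 + 17/154 + 39/154 + 32/77 + 45/77 + 1 = 373/154 ≈ 2.422 bits/symbol.

2.422 bits/symbol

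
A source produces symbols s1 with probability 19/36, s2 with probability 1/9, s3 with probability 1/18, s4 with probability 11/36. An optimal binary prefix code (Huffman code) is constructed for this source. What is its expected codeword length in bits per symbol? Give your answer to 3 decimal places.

1.639 bits/symbol

Repeatedly combine the two least-probable nodes; the expected code length is the sum of the merged weights.
merge 1/18 + 1/9 → 1/6
merge 1/6 + 11/36 → 17/36
merge 17/36 + 19/36 → 1
L = 1/6 + 17/36 + 1 = 59/36 ≈ 1.639 bits/symbol.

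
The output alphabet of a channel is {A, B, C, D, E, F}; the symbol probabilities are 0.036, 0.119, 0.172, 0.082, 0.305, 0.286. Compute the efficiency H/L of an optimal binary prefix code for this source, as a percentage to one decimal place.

98.1%

Entropy H = −Σ p log₂ p ≈ 2.3098 bits.
Huffman merges: 9/250+41/500→59/500; 59/500+119/1000→237/1000; 43/250+237/1000→409/1000; 143/500+61/200→591/1000; 409/1000+591/1000→1. L = 471/200 ≈ 2.3550.
Efficiency = H/L = 2.3098/2.3550 = 98.1%.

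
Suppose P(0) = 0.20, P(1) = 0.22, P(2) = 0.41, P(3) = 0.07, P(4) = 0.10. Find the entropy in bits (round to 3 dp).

2.073 bits

H = −Σ pᵢ log₂ pᵢ.
−0.20·log₂(0.20) = 0.4644
−0.22·log₂(0.22) = 0.4806
−0.41·log₂(0.41) = 0.5274
−0.07·log₂(0.07) = 0.2686
−0.10·log₂(0.10) = 0.3322
Sum ≈ 2.0731 → 2.073 bits.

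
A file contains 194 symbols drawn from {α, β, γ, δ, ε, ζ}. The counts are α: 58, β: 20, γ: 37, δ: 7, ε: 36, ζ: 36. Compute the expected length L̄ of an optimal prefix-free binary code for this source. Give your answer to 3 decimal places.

2.464 bits/symbol

Probabilities are the counts divided by 194.
Repeatedly combine the two least-probable nodes; the expected code length is the sum of the merged weights.
merge 7/194 + 10/97 → 27/194
merge 27/194 + 18/97 → 63/194
merge 18/97 + 37/194 → 73/194
merge 29/97 + 63/194 → 121/194
merge 73/194 + 121/194 → 1
L = 27/194 + 63/194 + 73/194 + 121/194 + 1 = 239/97 ≈ 2.464 bits/symbol.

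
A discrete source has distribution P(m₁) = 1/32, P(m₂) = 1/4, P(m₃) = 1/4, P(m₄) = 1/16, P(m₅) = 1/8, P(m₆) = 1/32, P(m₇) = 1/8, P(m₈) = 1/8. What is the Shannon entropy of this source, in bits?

Each probability is a power of 1/2, so log₂(1/p) is an integer.
H = Σ p·log₂(1/p) = 1/32·5 + 1/4·2 + 1/4·2 + 1/16·4 + 1/8·3 + 1/32·5 + 1/8·3 + 1/8·3 = 2.6875 bits.

2.6875 bits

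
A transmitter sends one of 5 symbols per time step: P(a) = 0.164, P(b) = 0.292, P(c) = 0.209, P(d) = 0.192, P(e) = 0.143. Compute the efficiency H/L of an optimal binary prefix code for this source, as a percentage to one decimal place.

98.7%

Entropy H = −Σ p log₂ p ≈ 2.2767 bits.
Huffman merges: 143/1000+41/250→307/1000; 24/125+209/1000→401/1000; 73/250+307/1000→599/1000; 401/1000+599/1000→1. L = 2307/1000 ≈ 2.3070.
Efficiency = H/L = 2.2767/2.3070 = 98.7%.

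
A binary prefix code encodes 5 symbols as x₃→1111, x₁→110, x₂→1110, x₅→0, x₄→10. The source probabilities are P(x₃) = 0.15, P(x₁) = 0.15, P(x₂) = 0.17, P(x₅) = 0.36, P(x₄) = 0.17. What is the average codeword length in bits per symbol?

L̄ = Σ pᵢ·ℓᵢ = 0.15·4 + 0.15·3 + 0.17·4 + 0.36·1 + 0.17·2 = 2.43 bits/symbol.

2.43 bits/symbol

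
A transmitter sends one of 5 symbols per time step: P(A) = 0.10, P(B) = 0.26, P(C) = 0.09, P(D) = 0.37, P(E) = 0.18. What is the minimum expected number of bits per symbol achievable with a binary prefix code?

2.19 bits/symbol

Repeatedly combine the two least-probable nodes; the expected code length is the sum of the merged weights.
merge 9/100 + 1/10 → 19/100
merge 9/50 + 19/100 → 37/100
merge 13/50 + 37/100 → 63/100
merge 37/100 + 63/100 → 1
L = 19/100 + 37/100 + 63/100 + 1 = 219/100 = 2.19 bits/symbol.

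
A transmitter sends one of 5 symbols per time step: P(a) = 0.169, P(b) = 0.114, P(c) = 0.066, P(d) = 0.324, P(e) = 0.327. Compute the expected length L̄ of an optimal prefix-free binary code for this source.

Repeatedly combine the two least-probable nodes; the expected code length is the sum of the merged weights.
merge 33/500 + 57/500 → 9/50
merge 169/1000 + 9/50 → 349/1000
merge 81/250 + 327/1000 → 651/1000
merge 349/1000 + 651/1000 → 1
L = 9/50 + 349/1000 + 651/1000 + 1 = 109/50 = 2.18 bits/symbol.

2.18 bits/symbol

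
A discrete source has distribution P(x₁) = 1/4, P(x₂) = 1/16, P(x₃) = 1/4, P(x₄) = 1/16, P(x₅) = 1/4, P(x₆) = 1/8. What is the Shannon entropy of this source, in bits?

2.375 bits

Each probability is a power of 1/2, so log₂(1/p) is an integer.
H = Σ p·log₂(1/p) = 1/4·2 + 1/16·4 + 1/4·2 + 1/16·4 + 1/4·2 + 1/8·3 = 2.375 bits.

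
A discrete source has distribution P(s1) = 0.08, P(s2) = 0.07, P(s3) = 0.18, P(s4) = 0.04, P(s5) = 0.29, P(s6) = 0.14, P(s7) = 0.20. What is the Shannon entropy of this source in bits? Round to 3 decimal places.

2.571 bits

H = −Σ pᵢ log₂ pᵢ.
−0.08·log₂(0.08) = 0.2915
−0.07·log₂(0.07) = 0.2686
−0.18·log₂(0.18) = 0.4453
−0.04·log₂(0.04) = 0.1858
−0.29·log₂(0.29) = 0.5179
−0.14·log₂(0.14) = 0.3971
−0.20·log₂(0.20) = 0.4644
Sum ≈ 2.5705 → 2.571 bits.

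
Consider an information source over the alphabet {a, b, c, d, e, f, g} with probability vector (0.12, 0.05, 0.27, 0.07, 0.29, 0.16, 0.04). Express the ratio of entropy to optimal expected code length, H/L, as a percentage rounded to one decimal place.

98.4%

Entropy H = −Σ p log₂ p ≈ 2.4884 bits.
Huffman merges: 1/25+1/20→9/100; 7/100+9/100→4/25; 3/25+4/25→7/25; 4/25+27/100→43/100; 7/25+29/100→57/100; 43/100+57/100→1. L = 253/100 ≈ 2.5300.
Efficiency = H/L = 2.4884/2.5300 = 98.4%.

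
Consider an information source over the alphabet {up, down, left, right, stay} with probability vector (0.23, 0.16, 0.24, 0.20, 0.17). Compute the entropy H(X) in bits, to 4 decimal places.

H = −Σ pᵢ log₂ pᵢ.
−0.23·log₂(0.23) = 0.4877
−0.16·log₂(0.16) = 0.4230
−0.24·log₂(0.24) = 0.4941
−0.20·log₂(0.20) = 0.4644
−0.17·log₂(0.17) = 0.4346
Sum ≈ 2.3038 → 2.3038 bits.

2.3038 bits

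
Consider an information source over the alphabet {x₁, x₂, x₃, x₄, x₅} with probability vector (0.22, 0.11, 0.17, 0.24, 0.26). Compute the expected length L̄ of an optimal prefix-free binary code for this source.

Repeatedly combine the two least-probable nodes; the expected code length is the sum of the merged weights.
merge 11/100 + 17/100 → 7/25
merge 11/50 + 6/25 → 23/50
merge 13/50 + 7/25 → 27/50
merge 23/50 + 27/50 → 1
L = 7/25 + 23/50 + 27/50 + 1 = 57/25 = 2.28 bits/symbol.

2.28 bits/symbol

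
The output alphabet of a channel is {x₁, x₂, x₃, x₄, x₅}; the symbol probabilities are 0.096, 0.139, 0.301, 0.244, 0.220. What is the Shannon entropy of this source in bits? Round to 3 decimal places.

H = −Σ pᵢ log₂ pᵢ.
−0.096·log₂(0.096) = 0.3246
−0.139·log₂(0.139) = 0.3957
−0.301·log₂(0.301) = 0.5214
−0.244·log₂(0.244) = 0.4966
−0.220·log₂(0.220) = 0.4806
Sum ≈ 2.2188 → 2.219 bits.

2.219 bits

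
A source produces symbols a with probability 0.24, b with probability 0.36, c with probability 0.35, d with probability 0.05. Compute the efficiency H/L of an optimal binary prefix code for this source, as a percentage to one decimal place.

Entropy H = −Σ p log₂ p ≈ 1.7709 bits.
Huffman merges: 1/20+6/25→29/100; 29/100+7/20→16/25; 9/25+16/25→1. L = 193/100 ≈ 1.9300.
Efficiency = H/L = 1.7709/1.9300 = 91.8%.

91.8%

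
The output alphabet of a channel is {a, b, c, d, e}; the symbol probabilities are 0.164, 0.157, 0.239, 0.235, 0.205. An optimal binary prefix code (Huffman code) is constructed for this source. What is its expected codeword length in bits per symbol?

2.321 bits/symbol

Repeatedly combine the two least-probable nodes; the expected code length is the sum of the merged weights.
merge 157/1000 + 41/250 → 321/1000
merge 41/200 + 47/200 → 11/25
merge 239/1000 + 321/1000 → 14/25
merge 11/25 + 14/25 → 1
L = 321/1000 + 11/25 + 14/25 + 1 = 2321/1000 = 2.321 bits/symbol.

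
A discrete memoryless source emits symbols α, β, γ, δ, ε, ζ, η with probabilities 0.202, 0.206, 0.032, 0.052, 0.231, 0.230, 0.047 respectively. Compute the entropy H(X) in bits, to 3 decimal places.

2.500 bits

H = −Σ pᵢ log₂ pᵢ.
−0.202·log₂(0.202) = 0.4661
−0.206·log₂(0.206) = 0.4695
−0.032·log₂(0.032) = 0.1589
−0.052·log₂(0.052) = 0.2218
−0.231·log₂(0.231) = 0.4883
−0.230·log₂(0.230) = 0.4877
−0.047·log₂(0.047) = 0.2073
Sum ≈ 2.4997 → 2.500 bits.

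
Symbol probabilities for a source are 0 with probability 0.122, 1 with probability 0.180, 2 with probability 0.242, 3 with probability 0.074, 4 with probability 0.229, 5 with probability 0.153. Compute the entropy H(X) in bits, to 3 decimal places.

H = −Σ pᵢ log₂ pᵢ.
−0.122·log₂(0.122) = 0.3703
−0.180·log₂(0.180) = 0.4453
−0.242·log₂(0.242) = 0.4954
−0.074·log₂(0.074) = 0.2780
−0.229·log₂(0.229) = 0.4870
−0.153·log₂(0.153) = 0.4144
Sum ≈ 2.4903 → 2.490 bits.

2.490 bits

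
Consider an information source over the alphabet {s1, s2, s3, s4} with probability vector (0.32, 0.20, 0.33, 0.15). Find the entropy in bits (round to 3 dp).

1.929 bits

H = −Σ pᵢ log₂ pᵢ.
−0.32·log₂(0.32) = 0.5260
−0.20·log₂(0.20) = 0.4644
−0.33·log₂(0.33) = 0.5278
−0.15·log₂(0.15) = 0.4105
Sum ≈ 1.9288 → 1.929 bits.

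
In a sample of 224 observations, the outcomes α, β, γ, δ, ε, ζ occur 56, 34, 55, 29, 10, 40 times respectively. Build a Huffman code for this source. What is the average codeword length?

Probabilities are the counts divided by 224.
Repeatedly combine the two least-probable nodes; the expected code length is the sum of the merged weights.
merge 5/112 + 29/224 → 39/224
merge 17/112 + 39/224 → 73/224
merge 5/28 + 55/224 → 95/224
merge 1/4 + 73/224 → 129/224
merge 95/224 + 129/224 → 1
L = 39/224 + 73/224 + 95/224 + 129/224 + 1 = 5/2 = 2.5 bits/symbol.

2.5 bits/symbol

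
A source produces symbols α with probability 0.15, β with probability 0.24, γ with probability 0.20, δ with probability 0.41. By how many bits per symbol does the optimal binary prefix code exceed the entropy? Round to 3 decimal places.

0.044 bits

Entropy H = −Σ p log₂ p ≈ 1.8964 bits.
Huffman merges: 3/20+1/5→7/20; 6/25+7/20→59/100; 41/100+59/100→1. L = 97/50 ≈ 1.9400.
L − H = 1.9400 − 1.8964 = 0.044 bits.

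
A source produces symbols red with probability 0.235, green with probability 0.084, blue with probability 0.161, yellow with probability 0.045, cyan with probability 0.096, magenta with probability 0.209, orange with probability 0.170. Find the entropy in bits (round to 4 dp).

2.6478 bits

H = −Σ pᵢ log₂ pᵢ.
−0.235·log₂(0.235) = 0.4910
−0.084·log₂(0.084) = 0.3002
−0.161·log₂(0.161) = 0.4242
−0.045·log₂(0.045) = 0.2013
−0.096·log₂(0.096) = 0.3246
−0.209·log₂(0.209) = 0.4720
−0.170·log₂(0.170) = 0.4346
Sum ≈ 2.6478 → 2.6478 bits.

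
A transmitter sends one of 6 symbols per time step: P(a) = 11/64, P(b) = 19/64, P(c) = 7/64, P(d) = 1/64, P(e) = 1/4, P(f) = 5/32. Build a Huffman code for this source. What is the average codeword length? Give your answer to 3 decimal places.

Repeatedly combine the two least-probable nodes; the expected code length is the sum of the merged weights.
merge 1/64 + 7/64 → 1/8
merge 1/8 + 5/32 → 9/32
merge 11/64 + 1/4 → 27/64
merge 9/32 + 19/64 → 37/64
merge 27/64 + 37/64 → 1
L = 1/8 + 9/32 + 27/64 + 37/64 + 1 = 77/32 ≈ 2.406 bits/symbol.

2.406 bits/symbol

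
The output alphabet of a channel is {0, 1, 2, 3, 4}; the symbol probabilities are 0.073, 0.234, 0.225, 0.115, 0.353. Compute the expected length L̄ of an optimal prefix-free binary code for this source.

2.188 bits/symbol

Repeatedly combine the two least-probable nodes; the expected code length is the sum of the merged weights.
merge 73/1000 + 23/200 → 47/250
merge 47/250 + 9/40 → 413/1000
merge 117/500 + 353/1000 → 587/1000
merge 413/1000 + 587/1000 → 1
L = 47/250 + 413/1000 + 587/1000 + 1 = 547/250 = 2.188 bits/symbol.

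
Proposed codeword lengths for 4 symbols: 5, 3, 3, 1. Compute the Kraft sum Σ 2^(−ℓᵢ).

0.78125

With common denominator 2^5 = 32: Σ 2^(−ℓᵢ) = 1/32 + 4/32 + 4/32 + 16/32 = 25/32 = 0.78125.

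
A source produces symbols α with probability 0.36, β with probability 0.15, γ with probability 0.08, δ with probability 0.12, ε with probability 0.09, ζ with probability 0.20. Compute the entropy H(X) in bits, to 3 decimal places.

H = −Σ pᵢ log₂ pᵢ.
−0.36·log₂(0.36) = 0.5306
−0.15·log₂(0.15) = 0.4105
−0.08·log₂(0.08) = 0.2915
−0.12·log₂(0.12) = 0.3671
−0.09·log₂(0.09) = 0.3127
−0.20·log₂(0.20) = 0.4644
Sum ≈ 2.3768 → 2.377 bits.

2.377 bits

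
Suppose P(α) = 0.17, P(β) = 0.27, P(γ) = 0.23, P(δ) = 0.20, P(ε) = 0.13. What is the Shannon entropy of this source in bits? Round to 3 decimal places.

2.279 bits

H = −Σ pᵢ log₂ pᵢ.
−0.17·log₂(0.17) = 0.4346
−0.27·log₂(0.27) = 0.5100
−0.23·log₂(0.23) = 0.4877
−0.20·log₂(0.20) = 0.4644
−0.13·log₂(0.13) = 0.3826
Sum ≈ 2.2793 → 2.279 bits.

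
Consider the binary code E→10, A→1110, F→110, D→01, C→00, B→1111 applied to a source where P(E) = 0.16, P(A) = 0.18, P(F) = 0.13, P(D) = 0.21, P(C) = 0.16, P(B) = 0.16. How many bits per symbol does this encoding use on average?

2.81 bits/symbol

L̄ = Σ pᵢ·ℓᵢ = 0.16·2 + 0.18·4 + 0.13·3 + 0.21·2 + 0.16·2 + 0.16·4 = 2.81 bits/symbol.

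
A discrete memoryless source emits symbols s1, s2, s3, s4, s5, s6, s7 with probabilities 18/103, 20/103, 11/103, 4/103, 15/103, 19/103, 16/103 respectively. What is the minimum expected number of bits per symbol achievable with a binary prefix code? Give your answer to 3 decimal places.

Repeatedly combine the two least-probable nodes; the expected code length is the sum of the merged weights.
merge 4/103 + 11/103 → 15/103
merge 15/103 + 15/103 → 30/103
merge 16/103 + 18/103 → 34/103
merge 19/103 + 20/103 → 39/103
merge 30/103 + 34/103 → 64/103
merge 39/103 + 64/103 → 1
L = 15/103 + 30/103 + 34/103 + 39/103 + 64/103 + 1 = 285/103 ≈ 2.767 bits/symbol.

2.767 bits/symbol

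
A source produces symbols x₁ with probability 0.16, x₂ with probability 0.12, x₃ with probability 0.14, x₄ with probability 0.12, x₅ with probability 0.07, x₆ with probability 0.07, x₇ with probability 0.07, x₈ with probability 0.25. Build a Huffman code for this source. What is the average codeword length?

Repeatedly combine the two least-probable nodes; the expected code length is the sum of the merged weights.
merge 7/100 + 7/100 → 7/50
merge 7/100 + 3/25 → 19/100
merge 3/25 + 7/50 → 13/50
merge 7/50 + 4/25 → 3/10
merge 19/100 + 1/4 → 11/25
merge 13/50 + 3/10 → 14/25
merge 11/25 + 14/25 → 1
L = 7/50 + 19/100 + 13/50 + 3/10 + 11/25 + 14/25 + 1 = 289/100 = 2.89 bits/symbol.

2.89 bits/symbol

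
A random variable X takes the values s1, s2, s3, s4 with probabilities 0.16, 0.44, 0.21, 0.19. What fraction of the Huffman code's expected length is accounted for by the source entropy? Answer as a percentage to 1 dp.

98.0%

Entropy H = −Σ p log₂ p ≈ 1.8722 bits.
Huffman merges: 4/25+19/100→7/20; 21/100+7/20→14/25; 11/25+14/25→1. L = 191/100 ≈ 1.9100.
Efficiency = H/L = 1.8722/1.9100 = 98.0%.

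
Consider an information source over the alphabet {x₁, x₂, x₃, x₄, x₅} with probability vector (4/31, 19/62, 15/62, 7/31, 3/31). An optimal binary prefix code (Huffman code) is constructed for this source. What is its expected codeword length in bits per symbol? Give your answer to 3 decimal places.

Repeatedly combine the two least-probable nodes; the expected code length is the sum of the merged weights.
merge 3/31 + 4/31 → 7/31
merge 7/31 + 7/31 → 14/31
merge 15/62 + 19/62 → 17/31
merge 14/31 + 17/31 → 1
L = 7/31 + 14/31 + 17/31 + 1 = 69/31 ≈ 2.226 bits/symbol.

2.226 bits/symbol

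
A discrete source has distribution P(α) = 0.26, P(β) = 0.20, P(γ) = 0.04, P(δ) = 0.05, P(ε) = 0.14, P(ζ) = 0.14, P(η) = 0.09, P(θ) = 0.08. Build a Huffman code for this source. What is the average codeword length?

2.8 bits/symbol

Repeatedly combine the two least-probable nodes; the expected code length is the sum of the merged weights.
merge 1/25 + 1/20 → 9/100
merge 2/25 + 9/100 → 17/100
merge 9/100 + 7/50 → 23/100
merge 7/50 + 17/100 → 31/100
merge 1/5 + 23/100 → 43/100
merge 13/50 + 31/100 → 57/100
merge 43/100 + 57/100 → 1
L = 9/100 + 17/100 + 23/100 + 31/100 + 43/100 + 57/100 + 1 = 14/5 = 2.8 bits/symbol.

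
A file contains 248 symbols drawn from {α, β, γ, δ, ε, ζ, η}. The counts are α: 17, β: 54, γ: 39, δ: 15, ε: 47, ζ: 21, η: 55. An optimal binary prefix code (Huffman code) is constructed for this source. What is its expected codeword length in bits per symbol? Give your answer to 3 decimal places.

2.690 bits/symbol

Probabilities are the counts divided by 248.
Repeatedly combine the two least-probable nodes; the expected code length is the sum of the merged weights.
merge 15/248 + 17/248 → 4/31
merge 21/248 + 4/31 → 53/248
merge 39/248 + 47/248 → 43/124
merge 53/248 + 27/124 → 107/248
merge 55/248 + 43/124 → 141/248
merge 107/248 + 141/248 → 1
L = 4/31 + 53/248 + 43/124 + 107/248 + 141/248 + 1 = 667/248 ≈ 2.690 bits/symbol.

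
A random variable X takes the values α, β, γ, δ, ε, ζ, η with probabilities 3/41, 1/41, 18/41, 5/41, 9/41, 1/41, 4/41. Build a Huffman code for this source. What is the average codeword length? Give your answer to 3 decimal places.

2.293 bits/symbol

Repeatedly combine the two least-probable nodes; the expected code length is the sum of the merged weights.
merge 1/41 + 1/41 → 2/41
merge 2/41 + 3/41 → 5/41
merge 4/41 + 5/41 → 9/41
merge 5/41 + 9/41 → 14/41
merge 9/41 + 14/41 → 23/41
merge 18/41 + 23/41 → 1
L = 2/41 + 5/41 + 9/41 + 14/41 + 23/41 + 1 = 94/41 ≈ 2.293 bits/symbol.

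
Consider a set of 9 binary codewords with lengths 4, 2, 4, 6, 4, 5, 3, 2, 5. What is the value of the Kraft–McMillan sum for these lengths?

0.890625

With common denominator 2^6 = 64: Σ 2^(−ℓᵢ) = 4/64 + 16/64 + 4/64 + 1/64 + 4/64 + 2/64 + 8/64 + 16/64 + 2/64 = 57/64 = 0.890625.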